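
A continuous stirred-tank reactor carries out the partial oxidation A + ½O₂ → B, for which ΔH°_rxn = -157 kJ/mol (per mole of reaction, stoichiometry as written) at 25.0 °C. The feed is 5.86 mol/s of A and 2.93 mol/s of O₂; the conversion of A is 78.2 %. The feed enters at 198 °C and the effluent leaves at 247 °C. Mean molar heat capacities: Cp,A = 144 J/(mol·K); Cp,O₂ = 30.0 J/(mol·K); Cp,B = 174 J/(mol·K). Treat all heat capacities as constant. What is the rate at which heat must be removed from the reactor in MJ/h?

Q_out = 2370 MJ/h

Extent of reaction ξ = 0.782 × 5.86 = 4.5825 mol/s
Reaction term: ξ·ΔH°_rxn = 4.5825 × -157 = -719.46 kJ/s
Sensible, feed 198→25 °C: -161.19 kJ/s
Outlet flows (mol/s): A 1.2775, O₂ 0.63874, B 4.5825
Sensible, products 25→247 °C: 222.11 kJ/s
Q = ΔH = -658.54 kJ/s = -658.54 kW
Heat removed = 2370.7 MJ/h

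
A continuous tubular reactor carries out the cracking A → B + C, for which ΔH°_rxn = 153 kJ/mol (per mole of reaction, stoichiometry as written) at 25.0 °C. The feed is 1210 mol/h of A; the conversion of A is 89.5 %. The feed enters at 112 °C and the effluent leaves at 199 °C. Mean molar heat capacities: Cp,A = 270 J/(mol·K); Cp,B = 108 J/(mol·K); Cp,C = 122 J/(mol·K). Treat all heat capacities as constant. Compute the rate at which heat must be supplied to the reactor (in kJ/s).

Q_in = 51.8 kJ/s

Extent of reaction ξ = 0.895 × 1210 = 1083 mol/h
Reaction term: ξ·ΔH°_rxn = 1083 × 153 = 165690 kJ/h
Sensible, feed 112→25 °C: -28423 kJ/h
Outlet flows (mol/h): A 127.05, B 1083, C 1083
Sensible, products 25→199 °C: 49308 kJ/h
Q = ΔH = 186580 kJ/h = 51.827 kW
Heat supplied = 51.827 kJ/s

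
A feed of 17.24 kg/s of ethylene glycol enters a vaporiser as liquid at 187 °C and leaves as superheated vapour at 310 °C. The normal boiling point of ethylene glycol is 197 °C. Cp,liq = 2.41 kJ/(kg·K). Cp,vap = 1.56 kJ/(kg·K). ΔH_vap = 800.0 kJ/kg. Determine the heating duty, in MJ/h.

Q = 62100 MJ/h

liquid 187→197 °C: 24.1 kJ/kg
vaporisation at 197 °C: 800 kJ/kg
vapour 197→310 °C: 176.28 kJ/kg
Δh = 24.1 + 800 + 176.28 = 1000.4 kJ/kg
Q = ṁ·Δh = 17.24 kg/s × 1000.4 kJ/kg = 17247 kJ/s
|Q| = 17247 kW = 62088 MJ/h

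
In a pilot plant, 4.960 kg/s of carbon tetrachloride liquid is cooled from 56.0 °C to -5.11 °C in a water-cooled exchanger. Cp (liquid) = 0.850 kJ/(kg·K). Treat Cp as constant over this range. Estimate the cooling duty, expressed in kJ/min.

Q = ṁ·Cp·ΔT = 4.960 × 0.850 × (-5.11 − 56.0) = -257.64 kJ/s
Cooling duty = 15458 kJ/min

Q_c = 15500 kJ/min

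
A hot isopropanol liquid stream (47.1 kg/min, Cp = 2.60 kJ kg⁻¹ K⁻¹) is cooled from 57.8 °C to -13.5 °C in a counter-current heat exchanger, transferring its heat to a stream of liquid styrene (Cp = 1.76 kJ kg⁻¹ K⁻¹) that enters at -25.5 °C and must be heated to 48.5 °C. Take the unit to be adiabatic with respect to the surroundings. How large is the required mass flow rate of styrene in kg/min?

ṁ_c = 67.0 kg/min

Heat released by hot stream: Q = 47.1 × 2.60 × (57.8 − -13.5) = 8731.4 kJ/min
Energy balance on cold side (adiabatic exchanger): Q = ṁ_c·Cp_c·(T_c,out − T_c,in)
ṁ_c = 8731.4 / [1.76 × (48.5 − -25.5)] = 67.041 kg/min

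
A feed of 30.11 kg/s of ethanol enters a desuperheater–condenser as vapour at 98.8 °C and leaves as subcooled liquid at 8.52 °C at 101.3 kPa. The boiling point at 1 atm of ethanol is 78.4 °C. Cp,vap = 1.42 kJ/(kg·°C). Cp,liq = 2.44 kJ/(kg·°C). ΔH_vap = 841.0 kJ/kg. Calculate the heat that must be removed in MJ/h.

vapour 98.8→78.4 °C: -28.968 kJ/kg
condensation at 78.4 °C: -841 kJ/kg
liquid 78.4→8.52 °C: -170.51 kJ/kg
Δh = -28.968 + -841 + -170.51 = -1040.5 kJ/kg
Q = ṁ·Δh = 30.11 kg/s × -1040.5 kJ/kg = -31329 kJ/s
|Q| = 31329 kW = 112780 MJ/h

Q_c = 113000 MJ/h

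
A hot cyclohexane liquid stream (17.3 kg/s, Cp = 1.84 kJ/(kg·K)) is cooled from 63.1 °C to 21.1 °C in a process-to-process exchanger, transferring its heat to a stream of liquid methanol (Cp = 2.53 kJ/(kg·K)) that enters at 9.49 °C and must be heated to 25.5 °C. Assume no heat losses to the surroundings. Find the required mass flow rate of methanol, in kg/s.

ṁ_c = 33.0 kg/s

Heat released by hot stream: Q = 17.3 × 1.84 × (63.1 − 21.1) = 1336.9 kJ/s
Energy balance on cold side (adiabatic exchanger): Q = ṁ_c·Cp_c·(T_c,out − T_c,in)
ṁ_c = 1336.9 / [2.53 × (25.5 − 9.49)] = 33.007 kg/s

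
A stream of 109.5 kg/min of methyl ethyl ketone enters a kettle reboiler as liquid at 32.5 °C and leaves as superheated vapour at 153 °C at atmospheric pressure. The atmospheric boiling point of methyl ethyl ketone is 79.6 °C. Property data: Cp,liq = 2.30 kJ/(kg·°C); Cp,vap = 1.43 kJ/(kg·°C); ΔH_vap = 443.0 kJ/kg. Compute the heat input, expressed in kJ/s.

liquid 32.5→79.6 °C: 108.33 kJ/kg
vaporisation at 79.6 °C: 443 kJ/kg
vapour 79.6→153 °C: 104.96 kJ/kg
Δh = 108.33 + 443 + 104.96 = 656.29 kJ/kg
Q = ṁ·Δh = 109.5 kg/min × 656.29 kJ/kg = 71864 kJ/min
|Q| = 1197.7 kW

Q = 1200 kJ/s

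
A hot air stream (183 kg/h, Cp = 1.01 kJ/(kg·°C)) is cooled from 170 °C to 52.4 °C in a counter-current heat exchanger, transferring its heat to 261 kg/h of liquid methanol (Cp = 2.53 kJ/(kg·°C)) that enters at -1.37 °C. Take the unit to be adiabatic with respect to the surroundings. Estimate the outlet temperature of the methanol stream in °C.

Heat released by hot stream: Q = 183 × 1.01 × (170 − 52.4) = 21736 kJ/h
Energy balance on cold side (adiabatic exchanger): Q = ṁ_c·Cp_c·(T_c,out − T_c,in)
T_c,out = -1.37 + 21736/(261 × 2.53) = 31.547 °C

T_c,out = 31.5 °C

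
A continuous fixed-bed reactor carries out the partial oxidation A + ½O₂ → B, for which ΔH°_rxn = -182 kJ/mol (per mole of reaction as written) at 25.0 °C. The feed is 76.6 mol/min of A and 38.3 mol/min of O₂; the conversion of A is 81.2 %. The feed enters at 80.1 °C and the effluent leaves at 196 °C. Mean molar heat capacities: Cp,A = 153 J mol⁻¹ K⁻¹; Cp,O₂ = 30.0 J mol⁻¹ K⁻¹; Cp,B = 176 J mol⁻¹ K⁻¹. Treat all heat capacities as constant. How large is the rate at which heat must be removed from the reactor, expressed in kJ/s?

Extent of reaction ξ = 0.812 × 76.6 = 62.199 mol/min
Reaction term: ξ·ΔH°_rxn = 62.199 × -182 = -11320 kJ/min
Sensible, feed 80.1→25 °C: -709.07 kJ/min
Outlet flows (mol/min): A 14.401, O₂ 7.2004, B 62.199
Sensible, products 25→196 °C: 2285.7 kJ/min
Q = ΔH = -9743.7 kJ/min = -162.39 kW
Heat removed = 162.39 kJ/s

Q_out = 162 kJ/s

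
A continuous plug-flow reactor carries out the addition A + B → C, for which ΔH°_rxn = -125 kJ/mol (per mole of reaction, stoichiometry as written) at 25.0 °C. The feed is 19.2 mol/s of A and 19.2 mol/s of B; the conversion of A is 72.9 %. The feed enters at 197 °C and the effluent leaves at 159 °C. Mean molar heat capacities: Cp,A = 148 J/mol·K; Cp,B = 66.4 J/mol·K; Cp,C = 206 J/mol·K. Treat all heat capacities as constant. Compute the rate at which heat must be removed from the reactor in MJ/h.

Extent of reaction ξ = 0.729 × 19.2 = 13.997 mol/s
Reaction term: ξ·ΔH°_rxn = 13.997 × -125 = -1749.6 kJ/s
Sensible, feed 197→25 °C: -708.03 kJ/s
Outlet flows (mol/s): A 5.2032, B 5.2032, C 13.997
Sensible, products 25→159 °C: 535.85 kJ/s
Q = ΔH = -1921.8 kJ/s = -1921.8 kW
Heat removed = 6918.4 MJ/h

Q_out = 6920 MJ/h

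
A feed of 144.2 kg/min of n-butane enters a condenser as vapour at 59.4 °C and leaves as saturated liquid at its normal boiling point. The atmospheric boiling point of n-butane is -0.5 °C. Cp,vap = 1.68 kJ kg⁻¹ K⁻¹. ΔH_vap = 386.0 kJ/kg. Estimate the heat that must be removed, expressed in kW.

vapour 59.4→-0.5 °C: -100.63 kJ/kg
condensation at -0.5 °C: -386 kJ/kg
Δh = -100.63 + -386 = -486.63 kJ/kg
Q = ṁ·Δh = 144.2 kg/min × -486.63 kJ/kg = -70172 kJ/min
|Q| = 1169.5 kW

Q_c = 1170 kW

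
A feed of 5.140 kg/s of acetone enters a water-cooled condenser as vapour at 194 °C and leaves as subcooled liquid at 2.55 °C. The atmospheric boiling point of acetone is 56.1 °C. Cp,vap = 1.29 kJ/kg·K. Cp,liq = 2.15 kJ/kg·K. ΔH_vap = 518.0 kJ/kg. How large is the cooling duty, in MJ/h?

vapour 194→56.1 °C: -177.89 kJ/kg
condensation at 56.1 °C: -518 kJ/kg
liquid 56.1→2.55 °C: -115.13 kJ/kg
Δh = -177.89 + -518 + -115.13 = -811.02 kJ/kg
Q = ṁ·Δh = 5.140 kg/s × -811.02 kJ/kg = -4168.7 kJ/s
|Q| = 4168.7 kW = 15007 MJ/h

Q_c = 15000 MJ/h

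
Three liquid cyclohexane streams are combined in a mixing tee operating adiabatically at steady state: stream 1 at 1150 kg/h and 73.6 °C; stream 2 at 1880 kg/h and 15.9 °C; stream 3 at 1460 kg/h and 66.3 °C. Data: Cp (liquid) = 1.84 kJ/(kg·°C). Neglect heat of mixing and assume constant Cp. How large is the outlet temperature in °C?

T_out = 47.1 °C

Energy balance with Q = 0: Σ ṁᵢCp,ᵢ(T_out − Tᵢ) = 0
T_out = Σ ṁᵢCp,ᵢTᵢ / Σ ṁᵢCp,ᵢ
      = 388850 / 8261.6 = 47.067 °C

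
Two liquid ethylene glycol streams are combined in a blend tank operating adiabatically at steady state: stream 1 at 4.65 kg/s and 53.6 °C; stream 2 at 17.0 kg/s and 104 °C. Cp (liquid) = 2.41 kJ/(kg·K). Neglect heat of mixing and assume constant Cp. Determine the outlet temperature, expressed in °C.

Energy balance with Q = 0: Σ ṁᵢCp,ᵢ(T_out − Tᵢ) = 0
Σ ṁᵢCp,ᵢTᵢ = 4.65×2.41×53.6 + 17.0×2.41×104 = 4861.5
Σ ṁᵢCp,ᵢ = 4.65×2.41 + 17.0×2.41 = 52.177
T_out = 4861.5 / 52.177 = 93.175 °C

T_out = 93.2 °C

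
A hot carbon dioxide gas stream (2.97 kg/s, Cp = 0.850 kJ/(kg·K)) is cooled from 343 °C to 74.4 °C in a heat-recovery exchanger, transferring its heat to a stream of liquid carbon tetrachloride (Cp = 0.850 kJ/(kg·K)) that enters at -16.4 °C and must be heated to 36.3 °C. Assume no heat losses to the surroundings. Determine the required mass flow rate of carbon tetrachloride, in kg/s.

ṁ_c = 15.1 kg/s

Heat released by hot stream: Q = 2.97 × 0.850 × (343 − 74.4) = 678.08 kJ/s
Energy balance on cold side (adiabatic exchanger): Q = ṁ_c·Cp_c·(T_c,out − T_c,in)
ṁ_c = 678.08 / [0.850 × (36.3 − -16.4)] = 15.137 kg/s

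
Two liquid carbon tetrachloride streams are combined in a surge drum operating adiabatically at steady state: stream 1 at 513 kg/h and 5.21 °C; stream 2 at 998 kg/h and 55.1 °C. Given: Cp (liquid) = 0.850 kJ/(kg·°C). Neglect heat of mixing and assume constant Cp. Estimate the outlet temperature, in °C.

No heat crosses the boundary, so H_out = H_in.
Σ ṁᵢCp,ᵢTᵢ = 513×0.850×5.21 + 998×0.850×55.1 = 49013
Σ ṁᵢCp,ᵢ = 513×0.850 + 998×0.850 = 1284.3
T_out = 49013 / 1284.3 = 38.162 °C

T_out = 38.2 °C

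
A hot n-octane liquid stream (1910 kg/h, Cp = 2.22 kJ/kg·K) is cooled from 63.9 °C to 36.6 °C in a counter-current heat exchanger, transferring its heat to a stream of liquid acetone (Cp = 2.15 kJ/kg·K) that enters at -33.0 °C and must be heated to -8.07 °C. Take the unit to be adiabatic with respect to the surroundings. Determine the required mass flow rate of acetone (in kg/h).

Heat released by hot stream: Q = 1910 × 2.22 × (63.9 − 36.6) = 115760 kJ/h
Energy balance on cold side (adiabatic exchanger): Q = ṁ_c·Cp_c·(T_c,out − T_c,in)
ṁ_c = 115760 / [2.15 × (-8.07 − -33.0)] = 2159.7 kg/h

ṁ_c = 2160 kg/h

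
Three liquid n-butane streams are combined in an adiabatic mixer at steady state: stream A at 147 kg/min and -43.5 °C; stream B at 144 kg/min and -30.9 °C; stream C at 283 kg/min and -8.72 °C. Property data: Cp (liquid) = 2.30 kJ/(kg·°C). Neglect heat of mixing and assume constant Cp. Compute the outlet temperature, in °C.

Adiabatic, steady state ⇒ Σ ṁᵢCp,ᵢ(T_out − Tᵢ) = 0
T_out = Σ ṁᵢCp,ᵢTᵢ / Σ ṁᵢCp,ᵢ
      = -30617 / 1320.2 = -23.191 °C

T_out = -23.2 °C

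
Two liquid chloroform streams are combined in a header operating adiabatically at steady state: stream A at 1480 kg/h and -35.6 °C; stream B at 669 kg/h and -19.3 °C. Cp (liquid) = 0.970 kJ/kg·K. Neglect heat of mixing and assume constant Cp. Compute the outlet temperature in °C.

T_out = -30.5 °C

No heat crosses the boundary, so H_out = H_in.
Σ ṁᵢCp,ᵢTᵢ = 1480×0.970×-35.6 + 669×0.970×-19.3 = -63632
Σ ṁᵢCp,ᵢ = 1480×0.970 + 669×0.970 = 2084.5
T_out = -63632 / 2084.5 = -30.526 °C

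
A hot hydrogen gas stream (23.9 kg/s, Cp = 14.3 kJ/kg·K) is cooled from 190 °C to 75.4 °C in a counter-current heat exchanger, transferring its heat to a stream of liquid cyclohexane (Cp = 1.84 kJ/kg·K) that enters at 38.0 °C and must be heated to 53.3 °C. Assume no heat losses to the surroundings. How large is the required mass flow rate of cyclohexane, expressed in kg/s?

Heat released by hot stream: Q = 23.9 × 14.3 × (190 − 75.4) = 39167 kJ/s
Energy balance on cold side (adiabatic exchanger): Q = ṁ_c·Cp_c·(T_c,out − T_c,in)
ṁ_c = 39167 / [1.84 × (53.3 − 38.0)] = 1391.3 kg/s

ṁ_c = 1390 kg/s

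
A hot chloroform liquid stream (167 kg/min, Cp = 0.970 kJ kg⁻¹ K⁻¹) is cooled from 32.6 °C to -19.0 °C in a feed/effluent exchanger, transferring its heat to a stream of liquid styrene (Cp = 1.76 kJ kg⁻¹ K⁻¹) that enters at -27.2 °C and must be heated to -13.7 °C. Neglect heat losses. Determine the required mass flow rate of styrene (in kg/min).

ṁ_c = 352 kg/min

Heat released by hot stream: Q = 167 × 0.970 × (32.6 − -19.0) = 8358.7 kJ/min
Energy balance on cold side (adiabatic exchanger): Q = ṁ_c·Cp_c·(T_c,out − T_c,in)
ṁ_c = 8358.7 / [1.76 × (-13.7 − -27.2)] = 351.8 kg/min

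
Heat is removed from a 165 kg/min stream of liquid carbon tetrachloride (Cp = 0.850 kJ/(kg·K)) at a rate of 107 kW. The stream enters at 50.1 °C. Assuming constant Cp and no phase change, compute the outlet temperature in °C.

T_out = 4.32 °C

Q = 107 kW = 6420 kJ/min
ΔT = Q/(ṁ·Cp) = 6420/(165×0.850) = 45.775 K
T_out = 50.1 − 45.775 = 4.3246 °C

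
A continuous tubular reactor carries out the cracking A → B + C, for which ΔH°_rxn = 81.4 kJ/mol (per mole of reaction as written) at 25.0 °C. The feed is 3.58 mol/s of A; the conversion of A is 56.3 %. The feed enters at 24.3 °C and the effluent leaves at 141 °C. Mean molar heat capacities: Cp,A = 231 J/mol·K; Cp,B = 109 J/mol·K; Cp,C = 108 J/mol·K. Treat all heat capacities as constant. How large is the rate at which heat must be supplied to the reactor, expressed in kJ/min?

Q_in = 15400 kJ/min

Extent of reaction ξ = 0.563 × 3.58 = 2.0155 mol/s
Reaction term: ξ·ΔH°_rxn = 2.0155 × 81.4 = 164.06 kJ/s
Sensible, feed 24.3→25 °C: 0.57889 kJ/s
Outlet flows (mol/s): A 1.5645, B 2.0155, C 2.0155
Sensible, products 25→141 °C: 92.656 kJ/s
Q = ΔH = 257.3 kJ/s = 257.3 kW
Heat supplied = 15438 kJ/min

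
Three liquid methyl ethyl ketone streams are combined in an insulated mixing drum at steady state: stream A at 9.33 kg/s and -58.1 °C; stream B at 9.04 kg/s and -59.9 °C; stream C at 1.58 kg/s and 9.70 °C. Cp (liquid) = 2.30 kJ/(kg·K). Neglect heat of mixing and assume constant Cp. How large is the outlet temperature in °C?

T_out = -53.5 °C

No heat crosses the boundary, so H_out = H_in.
T_out = Σ ṁᵢCp,ᵢTᵢ / Σ ṁᵢCp,ᵢ
      = -2457 / 45.885 = -53.546 °C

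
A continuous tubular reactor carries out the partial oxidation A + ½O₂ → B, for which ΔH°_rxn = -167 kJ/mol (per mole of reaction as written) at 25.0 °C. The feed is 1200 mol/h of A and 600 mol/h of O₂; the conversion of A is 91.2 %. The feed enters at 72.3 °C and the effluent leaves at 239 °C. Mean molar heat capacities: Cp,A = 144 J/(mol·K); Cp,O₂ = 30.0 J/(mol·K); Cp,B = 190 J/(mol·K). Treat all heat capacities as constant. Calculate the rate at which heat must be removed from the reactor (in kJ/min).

Extent of reaction ξ = 0.912 × 1200 = 1094.4 mol/h
Reaction term: ξ·ΔH°_rxn = 1094.4 × -167 = -182760 kJ/h
Sensible, feed 72.3→25 °C: -9024.8 kJ/h
Outlet flows (mol/h): A 105.6, O₂ 52.8, B 1094.4
Sensible, products 25→239 °C: 48091 kJ/h
Q = ΔH = -143700 kJ/h = -39.916 kW
Heat removed = 2395 kJ/min

Q_out = 2390 kJ/min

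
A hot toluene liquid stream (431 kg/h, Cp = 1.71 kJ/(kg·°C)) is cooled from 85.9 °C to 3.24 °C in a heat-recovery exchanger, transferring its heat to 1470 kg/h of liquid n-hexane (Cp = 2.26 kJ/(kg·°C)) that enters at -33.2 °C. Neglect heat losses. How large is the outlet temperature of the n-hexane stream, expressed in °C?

Heat released by hot stream: Q = 431 × 1.71 × (85.9 − 3.24) = 60921 kJ/h
Energy balance on cold side (adiabatic exchanger): Q = ṁ_c·Cp_c·(T_c,out − T_c,in)
T_c,out = -33.2 + 60921/(1470 × 2.26) = -14.862 °C

T_c,out = -14.9 °C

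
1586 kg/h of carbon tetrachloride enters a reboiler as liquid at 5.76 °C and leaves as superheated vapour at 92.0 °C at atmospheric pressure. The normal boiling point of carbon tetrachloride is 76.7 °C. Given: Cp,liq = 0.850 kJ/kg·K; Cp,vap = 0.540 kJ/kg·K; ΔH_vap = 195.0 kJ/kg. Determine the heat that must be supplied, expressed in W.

Q = 116000 W

liquid 5.76→76.7 °C: 60.299 kJ/kg
vaporisation at 76.7 °C: 195 kJ/kg
vapour 76.7→92.0 °C: 8.262 kJ/kg
Δh = 60.299 + 195 + 8.262 = 263.56 kJ/kg
Q = ṁ·Δh = 1586 kg/h × 263.56 kJ/kg = 418010 kJ/h
|Q| = 116.11 kW = 116110 W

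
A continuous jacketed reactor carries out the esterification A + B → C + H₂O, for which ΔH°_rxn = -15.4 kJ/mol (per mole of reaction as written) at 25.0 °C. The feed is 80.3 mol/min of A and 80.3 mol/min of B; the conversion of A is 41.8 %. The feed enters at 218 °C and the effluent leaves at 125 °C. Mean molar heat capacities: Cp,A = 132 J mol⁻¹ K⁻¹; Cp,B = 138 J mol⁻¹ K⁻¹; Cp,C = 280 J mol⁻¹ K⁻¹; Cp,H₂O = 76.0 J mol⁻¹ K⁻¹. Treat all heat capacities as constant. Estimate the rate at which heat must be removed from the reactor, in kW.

Extent of reaction ξ = 0.418 × 80.3 = 33.565 mol/min
Reaction term: ξ·ΔH°_rxn = 33.565 × -15.4 = -516.91 kJ/min
Sensible, feed 218→25 °C: -4184.4 kJ/min
Outlet flows (mol/min): A 46.735, B 46.735, C 33.565, H₂O 33.565
Sensible, products 25→125 °C: 2456.8 kJ/min
Q = ΔH = -2244.6 kJ/min = -37.41 kW
Heat removed = 37.41 kW

Q_out = 37.4 kW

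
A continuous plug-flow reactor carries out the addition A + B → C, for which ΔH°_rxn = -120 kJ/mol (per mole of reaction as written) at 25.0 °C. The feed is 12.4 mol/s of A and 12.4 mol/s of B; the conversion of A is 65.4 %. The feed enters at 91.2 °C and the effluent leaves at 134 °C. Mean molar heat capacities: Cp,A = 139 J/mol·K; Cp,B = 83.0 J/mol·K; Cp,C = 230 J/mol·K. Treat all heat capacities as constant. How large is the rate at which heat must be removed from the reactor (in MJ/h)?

Extent of reaction ξ = 0.654 × 12.4 = 8.1096 mol/s
Reaction term: ξ·ΔH°_rxn = 8.1096 × -120 = -973.15 kJ/s
Sensible, feed 91.2→25 °C: -182.24 kJ/s
Outlet flows (mol/s): A 4.2904, B 4.2904, C 8.1096
Sensible, products 25→134 °C: 307.13 kJ/s
Q = ΔH = -848.26 kJ/s = -848.26 kW
Heat removed = 3053.7 MJ/h

Q_out = 3050 MJ/h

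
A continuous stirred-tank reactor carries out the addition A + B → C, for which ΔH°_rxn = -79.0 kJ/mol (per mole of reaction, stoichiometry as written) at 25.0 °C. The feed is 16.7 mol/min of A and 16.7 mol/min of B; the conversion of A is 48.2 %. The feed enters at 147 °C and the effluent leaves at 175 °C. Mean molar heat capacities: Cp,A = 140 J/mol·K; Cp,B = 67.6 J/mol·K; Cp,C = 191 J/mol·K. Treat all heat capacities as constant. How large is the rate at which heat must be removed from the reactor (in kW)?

Extent of reaction ξ = 0.482 × 16.7 = 8.0494 mol/min
Reaction term: ξ·ΔH°_rxn = 8.0494 × -79.0 = -635.9 kJ/min
Sensible, feed 147→25 °C: -422.96 kJ/min
Outlet flows (mol/min): A 8.6506, B 8.6506, C 8.0494
Sensible, products 25→175 °C: 499.99 kJ/min
Q = ΔH = -558.87 kJ/min = -9.3145 kW
Heat removed = 9.3145 kW

Q_out = 9.31 kW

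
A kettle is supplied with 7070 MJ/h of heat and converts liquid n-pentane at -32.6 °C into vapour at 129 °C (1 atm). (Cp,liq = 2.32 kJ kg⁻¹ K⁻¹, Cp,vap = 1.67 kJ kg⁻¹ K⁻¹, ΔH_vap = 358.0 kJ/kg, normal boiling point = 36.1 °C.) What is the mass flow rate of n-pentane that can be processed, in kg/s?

ṁ = 2.92 kg/s

Δh = 2.32×(36.1−-32.6) + 358.0 + 1.67×(129−36.1) = 672.53 kJ/kg
Q = 7070 MJ/h = 1963.9 kJ/s = 1963.9 kJ/s
ṁ = Q/Δh = 1963.9 / 672.53 = 2.9202 kg/s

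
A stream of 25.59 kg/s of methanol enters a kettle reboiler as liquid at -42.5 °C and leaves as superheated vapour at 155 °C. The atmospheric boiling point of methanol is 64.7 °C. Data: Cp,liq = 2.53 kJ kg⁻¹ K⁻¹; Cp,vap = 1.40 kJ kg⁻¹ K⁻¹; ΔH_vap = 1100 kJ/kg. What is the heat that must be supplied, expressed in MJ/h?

Q = 138000 MJ/h

liquid -42.5→64.7 °C: 271.22 kJ/kg
vaporisation at 64.7 °C: 1100 kJ/kg
vapour 64.7→155 °C: 126.42 kJ/kg
Δh = 271.22 + 1100 + 126.42 = 1497.6 kJ/kg
Q = ṁ·Δh = 25.59 kg/s × 1497.6 kJ/kg = 38325 kJ/s
|Q| = 38325 kW = 137970 MJ/h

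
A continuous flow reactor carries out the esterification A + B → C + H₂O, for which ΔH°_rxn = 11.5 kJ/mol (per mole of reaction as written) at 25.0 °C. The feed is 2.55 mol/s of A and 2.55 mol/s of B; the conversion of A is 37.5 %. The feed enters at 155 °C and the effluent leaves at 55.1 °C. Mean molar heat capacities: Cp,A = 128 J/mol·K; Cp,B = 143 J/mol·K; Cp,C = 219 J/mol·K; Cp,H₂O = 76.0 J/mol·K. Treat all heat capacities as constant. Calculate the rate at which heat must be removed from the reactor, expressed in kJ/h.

Extent of reaction ξ = 0.375 × 2.55 = 0.95625 mol/s
Reaction term: ξ·ΔH°_rxn = 0.95625 × 11.5 = 10.997 kJ/s
Sensible, feed 155→25 °C: -89.837 kJ/s
Outlet flows (mol/s): A 1.5938, B 1.5938, C 0.95625, H₂O 0.95625
Sensible, products 25→55.1 °C: 21.491 kJ/s
Q = ΔH = -57.348 kJ/s = -57.348 kW
Heat removed = 206450 kJ/h

Q_out = 206000 kJ/h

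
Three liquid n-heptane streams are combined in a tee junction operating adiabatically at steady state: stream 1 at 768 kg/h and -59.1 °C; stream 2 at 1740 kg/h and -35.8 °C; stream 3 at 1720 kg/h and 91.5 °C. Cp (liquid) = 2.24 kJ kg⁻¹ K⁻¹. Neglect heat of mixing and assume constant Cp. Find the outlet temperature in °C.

T_out = 11.8 °C

No heat crosses the boundary, so H_out = H_in.
Σ ṁᵢCp,ᵢTᵢ = 768×2.24×-59.1 + 1740×2.24×-35.8 + 1720×2.24×91.5 = 111330
Σ ṁᵢCp,ᵢ = 768×2.24 + 1740×2.24 + 1720×2.24 = 9470.7
T_out = 111330 / 9470.7 = 11.755 °C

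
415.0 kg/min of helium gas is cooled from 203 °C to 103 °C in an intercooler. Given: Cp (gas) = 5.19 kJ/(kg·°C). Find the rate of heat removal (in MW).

Q_c = 3.59 MW

Q = ṁ·Cp·ΔT = 415.0 × 5.19 × (103 − 203) = -215390 kJ/min
Converting: 215390 / 60 s = 3589.8 kW
Cooling duty = 3.5898 MW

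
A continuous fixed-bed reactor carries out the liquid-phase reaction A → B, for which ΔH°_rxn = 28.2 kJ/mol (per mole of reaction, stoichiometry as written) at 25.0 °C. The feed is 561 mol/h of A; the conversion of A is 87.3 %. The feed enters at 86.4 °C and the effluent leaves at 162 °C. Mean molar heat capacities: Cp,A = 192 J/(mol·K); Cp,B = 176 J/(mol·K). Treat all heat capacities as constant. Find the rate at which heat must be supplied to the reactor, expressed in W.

Extent of reaction ξ = 0.873 × 561 = 489.75 mol/h
Reaction term: ξ·ΔH°_rxn = 489.75 × 28.2 = 13811 kJ/h
Sensible, feed 86.4→25 °C: -6613.5 kJ/h
Outlet flows (mol/h): A 71.247, B 489.75
Sensible, products 25→162 °C: 13683 kJ/h
Q = ΔH = 20881 kJ/h = 5.8001 kW
Heat supplied = 5800.1 W

Q_in = 5800 W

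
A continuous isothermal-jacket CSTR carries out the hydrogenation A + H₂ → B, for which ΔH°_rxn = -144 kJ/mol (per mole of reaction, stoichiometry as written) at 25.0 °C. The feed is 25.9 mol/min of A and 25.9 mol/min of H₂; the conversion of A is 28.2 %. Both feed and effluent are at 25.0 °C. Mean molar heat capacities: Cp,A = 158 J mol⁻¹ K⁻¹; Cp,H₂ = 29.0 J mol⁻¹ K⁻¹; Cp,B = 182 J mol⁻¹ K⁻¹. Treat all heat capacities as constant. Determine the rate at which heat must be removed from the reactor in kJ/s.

Q_out = 17.5 kJ/s

Extent of reaction ξ = 0.282 × 25.9 = 7.3038 mol/min
Reaction term: ξ·ΔH°_rxn = 7.3038 × -144 = -1051.7 kJ/min
Q = ΔH = -1051.7 kJ/min = -17.529 kW
Heat removed = 17.529 kJ/s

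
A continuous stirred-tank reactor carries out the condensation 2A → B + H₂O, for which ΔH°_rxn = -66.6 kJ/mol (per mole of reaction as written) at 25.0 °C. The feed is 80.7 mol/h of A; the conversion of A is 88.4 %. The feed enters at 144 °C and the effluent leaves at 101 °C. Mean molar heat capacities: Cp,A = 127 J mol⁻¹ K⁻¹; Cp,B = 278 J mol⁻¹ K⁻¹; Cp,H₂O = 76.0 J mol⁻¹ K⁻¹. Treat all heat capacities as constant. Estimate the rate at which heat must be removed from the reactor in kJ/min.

Q_out = 42.4 kJ/min

Extent of reaction ξ = 0.884 × 80.7 / 2 = 35.669 mol/h
Reaction term: ξ·ΔH°_rxn = 35.669 × -66.6 = -2375.6 kJ/h
Sensible, feed 144→25 °C: -1219.6 kJ/h
Outlet flows (mol/h): A 9.3612, B 35.669, H₂O 35.669
Sensible, products 25→101 °C: 1050 kJ/h
Q = ΔH = -2545.2 kJ/h = -0.707 kW
Heat removed = 42.42 kJ/min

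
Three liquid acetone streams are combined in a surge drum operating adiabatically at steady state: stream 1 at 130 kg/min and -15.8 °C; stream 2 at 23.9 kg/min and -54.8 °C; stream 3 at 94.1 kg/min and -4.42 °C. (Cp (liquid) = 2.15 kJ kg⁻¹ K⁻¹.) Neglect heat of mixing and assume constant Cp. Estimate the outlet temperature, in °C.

No heat crosses the boundary, so H_out = H_in.
T_out = Σ ṁᵢCp,ᵢTᵢ / Σ ṁᵢCp,ᵢ
      = -8126.2 / 533.2 = -15.24 °C

T_out = -15.2 °C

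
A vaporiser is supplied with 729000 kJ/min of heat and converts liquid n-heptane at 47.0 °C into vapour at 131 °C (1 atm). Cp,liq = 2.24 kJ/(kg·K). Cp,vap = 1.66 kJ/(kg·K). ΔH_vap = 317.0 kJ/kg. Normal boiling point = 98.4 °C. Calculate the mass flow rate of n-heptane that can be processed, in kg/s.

ṁ = 25.0 kg/s

Δh = 2.24×(98.4−47.0) + 317.0 + 1.66×(131−98.4) = 486.25 kJ/kg
Q = 729000 kJ/min = 12150 kJ/s = 12150 kJ/s
ṁ = Q/Δh = 12150 / 486.25 = 24.987 kg/s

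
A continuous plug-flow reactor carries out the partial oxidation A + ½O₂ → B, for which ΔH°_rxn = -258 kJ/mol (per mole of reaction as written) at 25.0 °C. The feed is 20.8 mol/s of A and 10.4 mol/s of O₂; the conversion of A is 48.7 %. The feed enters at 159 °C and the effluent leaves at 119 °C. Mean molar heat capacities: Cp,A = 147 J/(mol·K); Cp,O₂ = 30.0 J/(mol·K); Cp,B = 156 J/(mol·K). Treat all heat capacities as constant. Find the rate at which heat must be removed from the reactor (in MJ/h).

Q_out = 9910 MJ/h

Extent of reaction ξ = 0.487 × 20.8 = 10.13 mol/s
Reaction term: ξ·ΔH°_rxn = 10.13 × -258 = -2613.4 kJ/s
Sensible, feed 159→25 °C: -451.53 kJ/s
Outlet flows (mol/s): A 10.67, O₂ 5.3352, B 10.13
Sensible, products 25→119 °C: 311.03 kJ/s
Q = ΔH = -2753.9 kJ/s = -2753.9 kW
Heat removed = 9914.2 MJ/h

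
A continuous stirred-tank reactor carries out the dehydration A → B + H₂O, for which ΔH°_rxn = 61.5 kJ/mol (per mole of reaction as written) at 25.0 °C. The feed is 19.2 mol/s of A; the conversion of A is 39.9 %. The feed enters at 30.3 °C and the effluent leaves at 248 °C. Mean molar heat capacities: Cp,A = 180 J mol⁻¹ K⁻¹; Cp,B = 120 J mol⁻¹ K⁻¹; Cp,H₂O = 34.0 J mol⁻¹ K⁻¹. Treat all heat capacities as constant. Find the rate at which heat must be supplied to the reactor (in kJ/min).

Extent of reaction ξ = 0.399 × 19.2 = 7.6608 mol/s
Reaction term: ξ·ΔH°_rxn = 7.6608 × 61.5 = 471.14 kJ/s
Sensible, feed 30.3→25 °C: -18.317 kJ/s
Outlet flows (mol/s): A 11.539, B 7.6608, H₂O 7.6608
Sensible, products 25→248 °C: 726.27 kJ/s
Q = ΔH = 1179.1 kJ/s = 1179.1 kW
Heat supplied = 70746 kJ/min

Q_in = 70700 kJ/min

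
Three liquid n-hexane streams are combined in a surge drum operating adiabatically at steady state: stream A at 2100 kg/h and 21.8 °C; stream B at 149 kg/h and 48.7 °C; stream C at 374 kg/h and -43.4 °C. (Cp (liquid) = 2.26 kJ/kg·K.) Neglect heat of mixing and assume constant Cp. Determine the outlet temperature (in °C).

T_out = 14.0 °C

No heat crosses the boundary, so H_out = H_in.
T_out = Σ ṁᵢCp,ᵢTᵢ / Σ ṁᵢCp,ᵢ
      = 83179 / 5928 = 14.032 °C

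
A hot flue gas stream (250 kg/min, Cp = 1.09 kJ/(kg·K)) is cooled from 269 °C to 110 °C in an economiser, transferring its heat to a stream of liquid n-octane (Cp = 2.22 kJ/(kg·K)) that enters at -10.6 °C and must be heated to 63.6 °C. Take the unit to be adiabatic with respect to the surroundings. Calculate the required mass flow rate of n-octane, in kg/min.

ṁ_c = 263 kg/min

Heat released by hot stream: Q = 250 × 1.09 × (269 − 110) = 43328 kJ/min
Energy balance on cold side (adiabatic exchanger): Q = ṁ_c·Cp_c·(T_c,out − T_c,in)
ṁ_c = 43328 / [2.22 × (63.6 − -10.6)] = 263.03 kg/min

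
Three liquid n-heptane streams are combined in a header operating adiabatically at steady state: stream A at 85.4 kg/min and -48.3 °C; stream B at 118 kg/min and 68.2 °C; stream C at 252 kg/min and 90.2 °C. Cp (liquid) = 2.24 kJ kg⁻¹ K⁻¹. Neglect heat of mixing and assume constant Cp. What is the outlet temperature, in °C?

T_out = 58.5 °C

Energy balance with Q = 0: Σ ṁᵢCp,ᵢ(T_out − Tᵢ) = 0
T_out = Σ ṁᵢCp,ᵢTᵢ / Σ ṁᵢCp,ᵢ
      = 59703 / 1020.1 = 58.527 °C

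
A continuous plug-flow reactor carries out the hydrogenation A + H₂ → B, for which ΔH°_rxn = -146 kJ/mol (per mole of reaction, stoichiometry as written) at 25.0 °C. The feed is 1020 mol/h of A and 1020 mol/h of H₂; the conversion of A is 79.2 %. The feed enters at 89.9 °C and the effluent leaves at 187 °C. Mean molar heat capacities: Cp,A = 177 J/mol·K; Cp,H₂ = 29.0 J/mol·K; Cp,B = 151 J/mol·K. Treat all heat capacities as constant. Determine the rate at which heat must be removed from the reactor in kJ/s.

Q_out = 29.1 kJ/s

Extent of reaction ξ = 0.792 × 1020 = 807.84 mol/h
Reaction term: ξ·ΔH°_rxn = 807.84 × -146 = -117940 kJ/h
Sensible, feed 89.9→25 °C: -13637 kJ/h
Outlet flows (mol/h): A 212.16, H₂ 212.16, B 807.84
Sensible, products 25→187 °C: 26842 kJ/h
Q = ΔH = -104740 kJ/h = -29.094 kW
Heat removed = 29.094 kJ/s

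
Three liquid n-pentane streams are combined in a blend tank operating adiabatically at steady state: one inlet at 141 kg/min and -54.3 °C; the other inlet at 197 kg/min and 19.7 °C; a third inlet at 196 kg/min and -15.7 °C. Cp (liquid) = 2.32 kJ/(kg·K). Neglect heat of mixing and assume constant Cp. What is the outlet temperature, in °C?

Energy balance with Q = 0: Σ ṁᵢCp,ᵢ(T_out − Tᵢ) = 0
T_out = Σ ṁᵢCp,ᵢTᵢ / Σ ṁᵢCp,ᵢ
      = -15898 / 1238.9 = -12.833 °C

T_out = -12.8 °C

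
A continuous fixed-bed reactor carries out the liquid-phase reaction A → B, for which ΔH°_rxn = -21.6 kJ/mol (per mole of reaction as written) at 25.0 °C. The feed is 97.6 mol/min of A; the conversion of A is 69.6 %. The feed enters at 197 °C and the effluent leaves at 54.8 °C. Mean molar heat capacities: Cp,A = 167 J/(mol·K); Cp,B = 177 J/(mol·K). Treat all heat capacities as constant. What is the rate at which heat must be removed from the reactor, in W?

Q_out = 62700 W

Extent of reaction ξ = 0.696 × 97.6 = 67.93 mol/min
Reaction term: ξ·ΔH°_rxn = 67.93 × -21.6 = -1467.3 kJ/min
Sensible, feed 197→25 °C: -2803.5 kJ/min
Outlet flows (mol/min): A 29.67, B 67.93
Sensible, products 25→54.8 °C: 505.96 kJ/min
Q = ΔH = -3764.8 kJ/min = -62.746 kW
Heat removed = 62746 W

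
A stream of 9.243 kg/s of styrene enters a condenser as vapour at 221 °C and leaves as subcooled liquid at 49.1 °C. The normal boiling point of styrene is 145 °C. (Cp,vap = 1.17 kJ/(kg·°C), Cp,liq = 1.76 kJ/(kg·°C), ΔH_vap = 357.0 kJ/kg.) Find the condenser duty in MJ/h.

vapour 221→145 °C: -88.92 kJ/kg
condensation at 145 °C: -357 kJ/kg
liquid 145→49.1 °C: -168.78 kJ/kg
Δh = -88.92 + -357 + -168.78 = -614.7 kJ/kg
Q = ṁ·Δh = 9.243 kg/s × -614.7 kJ/kg = -5681.7 kJ/s
|Q| = 5681.7 kW = 20454 MJ/h

Q_c = 20500 MJ/h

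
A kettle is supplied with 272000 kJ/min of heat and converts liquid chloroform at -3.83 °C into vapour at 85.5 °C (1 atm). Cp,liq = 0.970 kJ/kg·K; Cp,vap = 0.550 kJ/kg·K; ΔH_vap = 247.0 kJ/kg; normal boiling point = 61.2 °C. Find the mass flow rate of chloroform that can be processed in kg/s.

ṁ = 14.0 kg/s

Δh = 0.970×(61.2−-3.83) + 247.0 + 0.550×(85.5−61.2) = 323.44 kJ/kg
Q = 272000 kJ/min = 4533.3 kJ/s = 4533.3 kJ/s
ṁ = Q/Δh = 4533.3 / 323.44 = 14.016 kg/s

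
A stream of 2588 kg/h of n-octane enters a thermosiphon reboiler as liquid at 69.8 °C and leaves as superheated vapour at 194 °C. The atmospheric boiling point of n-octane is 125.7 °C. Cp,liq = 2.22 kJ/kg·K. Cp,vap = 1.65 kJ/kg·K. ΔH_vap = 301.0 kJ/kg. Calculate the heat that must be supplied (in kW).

liquid 69.8→125.7 °C: 124.1 kJ/kg
vaporisation at 125.7 °C: 301 kJ/kg
vapour 125.7→194 °C: 112.69 kJ/kg
Δh = 124.1 + 301 + 112.69 = 537.79 kJ/kg
Q = ṁ·Δh = 2588 kg/h × 537.79 kJ/kg = 1.3918e+06 kJ/h
|Q| = 386.61 kW

Q = 387 kW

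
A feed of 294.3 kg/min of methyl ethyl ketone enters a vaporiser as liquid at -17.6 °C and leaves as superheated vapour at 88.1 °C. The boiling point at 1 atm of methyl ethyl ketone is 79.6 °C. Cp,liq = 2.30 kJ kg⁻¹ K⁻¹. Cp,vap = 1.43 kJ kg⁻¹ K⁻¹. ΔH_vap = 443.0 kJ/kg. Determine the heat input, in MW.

Q = 3.33 MW

liquid -17.6→79.6 °C: 223.56 kJ/kg
vaporisation at 79.6 °C: 443 kJ/kg
vapour 79.6→88.1 °C: 12.155 kJ/kg
Δh = 223.56 + 443 + 12.155 = 678.71 kJ/kg
Q = ṁ·Δh = 294.3 kg/min × 678.71 kJ/kg = 199750 kJ/min
|Q| = 3329.1 kW = 3.3291 MW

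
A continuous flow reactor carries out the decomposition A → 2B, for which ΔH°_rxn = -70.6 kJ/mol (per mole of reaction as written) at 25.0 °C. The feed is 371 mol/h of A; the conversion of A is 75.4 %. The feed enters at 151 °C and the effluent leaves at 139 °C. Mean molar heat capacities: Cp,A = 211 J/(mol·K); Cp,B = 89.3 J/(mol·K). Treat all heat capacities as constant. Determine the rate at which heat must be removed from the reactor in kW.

Extent of reaction ξ = 0.754 × 371 = 279.73 mol/h
Reaction term: ξ·ΔH°_rxn = 279.73 × -70.6 = -19749 kJ/h
Sensible, feed 151→25 °C: -9863.4 kJ/h
Outlet flows (mol/h): A 91.266, B 559.47
Sensible, products 25→139 °C: 7890.8 kJ/h
Q = ΔH = -21722 kJ/h = -6.0338 kW
Heat removed = 6.0338 kW

Q_out = 6.03 kW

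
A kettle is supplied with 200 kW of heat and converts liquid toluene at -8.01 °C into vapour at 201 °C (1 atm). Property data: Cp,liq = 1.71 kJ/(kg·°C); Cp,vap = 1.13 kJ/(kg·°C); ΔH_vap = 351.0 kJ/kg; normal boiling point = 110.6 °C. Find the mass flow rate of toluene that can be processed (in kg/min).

Δh = 1.71×(110.6−-8.01) + 351.0 + 1.13×(201−110.6) = 655.98 kJ/kg
Q = 200 kW = 200 kJ/s = 12000 kJ/min
ṁ = Q/Δh = 12000 / 655.98 = 18.293 kg/min

ṁ = 18.3 kg/min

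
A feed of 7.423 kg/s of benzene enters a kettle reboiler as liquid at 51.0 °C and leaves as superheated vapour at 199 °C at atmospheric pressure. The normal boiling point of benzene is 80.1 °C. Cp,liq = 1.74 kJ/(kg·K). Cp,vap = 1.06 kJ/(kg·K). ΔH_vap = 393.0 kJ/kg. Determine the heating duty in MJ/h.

liquid 51.0→80.1 °C: 50.634 kJ/kg
vaporisation at 80.1 °C: 393 kJ/kg
vapour 80.1→199 °C: 126.03 kJ/kg
Δh = 50.634 + 393 + 126.03 = 569.67 kJ/kg
Q = ṁ·Δh = 7.423 kg/s × 569.67 kJ/kg = 4228.6 kJ/s
|Q| = 4228.6 kW = 15223 MJ/h

Q = 15200 MJ/h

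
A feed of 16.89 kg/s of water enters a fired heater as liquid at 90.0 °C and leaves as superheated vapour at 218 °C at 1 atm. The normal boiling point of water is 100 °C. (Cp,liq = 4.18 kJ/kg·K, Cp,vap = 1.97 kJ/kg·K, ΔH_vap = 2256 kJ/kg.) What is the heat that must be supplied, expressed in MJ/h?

liquid 90.0→100 °C: 41.8 kJ/kg
vaporisation at 100 °C: 2256 kJ/kg
vapour 100→218 °C: 232.46 kJ/kg
Δh = 41.8 + 2256 + 232.46 = 2530.3 kJ/kg
Q = ṁ·Δh = 16.89 kg/s × 2530.3 kJ/kg = 42736 kJ/s
|Q| = 42736 kW = 153850 MJ/h

Q = 154000 MJ/h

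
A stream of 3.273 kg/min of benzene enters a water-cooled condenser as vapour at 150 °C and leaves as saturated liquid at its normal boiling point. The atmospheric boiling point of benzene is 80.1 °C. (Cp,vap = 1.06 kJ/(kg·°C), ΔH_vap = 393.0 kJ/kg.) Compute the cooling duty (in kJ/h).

vapour 150→80.1 °C: -74.094 kJ/kg
condensation at 80.1 °C: -393 kJ/kg
Δh = -74.094 + -393 = -467.09 kJ/kg
Q = ṁ·Δh = 3.273 kg/min × -467.09 kJ/kg = -1528.8 kJ/min
|Q| = 25.48 kW = 91728 kJ/h

Q_c = 91700 kJ/h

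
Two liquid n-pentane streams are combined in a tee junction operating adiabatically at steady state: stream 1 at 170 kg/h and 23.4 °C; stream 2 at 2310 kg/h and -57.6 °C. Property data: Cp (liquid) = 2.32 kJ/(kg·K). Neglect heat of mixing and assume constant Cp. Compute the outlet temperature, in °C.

T_out = -52.0 °C

Energy balance with Q = 0: Σ ṁᵢCp,ᵢ(T_out − Tᵢ) = 0
Σ ṁᵢCp,ᵢTᵢ = 170×2.32×23.4 + 2310×2.32×-57.6 = -299460
Σ ṁᵢCp,ᵢ = 170×2.32 + 2310×2.32 = 5753.6
T_out = -299460 / 5753.6 = -52.048 °C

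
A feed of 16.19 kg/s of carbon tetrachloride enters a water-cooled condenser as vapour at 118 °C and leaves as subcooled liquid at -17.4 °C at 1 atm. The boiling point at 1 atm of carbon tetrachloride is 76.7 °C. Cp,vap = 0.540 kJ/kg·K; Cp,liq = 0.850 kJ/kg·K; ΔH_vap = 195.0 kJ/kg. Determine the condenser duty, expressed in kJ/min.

vapour 118→76.7 °C: -22.302 kJ/kg
condensation at 76.7 °C: -195 kJ/kg
liquid 76.7→-17.4 °C: -79.985 kJ/kg
Δh = -22.302 + -195 + -79.985 = -297.29 kJ/kg
Q = ṁ·Δh = 16.19 kg/s × -297.29 kJ/kg = -4813.1 kJ/s
|Q| = 4813.1 kW = 288780 kJ/min

Q_c = 289000 kJ/min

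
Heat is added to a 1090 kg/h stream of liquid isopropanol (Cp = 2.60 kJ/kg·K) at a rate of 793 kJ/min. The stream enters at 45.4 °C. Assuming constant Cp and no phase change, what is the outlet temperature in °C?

Q = 793 kJ/min = 47580 kJ/h
ΔT = Q/(ṁ·Cp) = 47580/(1090×2.60) = 16.789 K
T_out = 45.4 + 16.789 = 62.189 °C

T_out = 62.2 °C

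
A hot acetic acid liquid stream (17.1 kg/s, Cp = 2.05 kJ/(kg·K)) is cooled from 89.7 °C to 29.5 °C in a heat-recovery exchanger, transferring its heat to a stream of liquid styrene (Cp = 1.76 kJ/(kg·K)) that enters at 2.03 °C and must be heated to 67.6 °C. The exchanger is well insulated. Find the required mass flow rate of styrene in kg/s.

ṁ_c = 18.3 kg/s

Heat released by hot stream: Q = 17.1 × 2.05 × (89.7 − 29.5) = 2110.3 kJ/s
Energy balance on cold side (adiabatic exchanger): Q = ṁ_c·Cp_c·(T_c,out − T_c,in)
ṁ_c = 2110.3 / [1.76 × (67.6 − 2.03)] = 18.286 kg/s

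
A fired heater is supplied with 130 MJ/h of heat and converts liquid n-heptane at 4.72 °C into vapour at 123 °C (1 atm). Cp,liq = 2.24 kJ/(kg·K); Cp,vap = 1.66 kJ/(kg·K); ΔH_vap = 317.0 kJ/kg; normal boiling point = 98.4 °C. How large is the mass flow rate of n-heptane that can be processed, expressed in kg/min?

Δh = 2.24×(98.4−4.72) + 317.0 + 1.66×(123−98.4) = 567.68 kJ/kg
Q = 130 MJ/h = 36.111 kJ/s = 2166.7 kJ/min
ṁ = Q/Δh = 2166.7 / 567.68 = 3.8167 kg/min

ṁ = 3.82 kg/min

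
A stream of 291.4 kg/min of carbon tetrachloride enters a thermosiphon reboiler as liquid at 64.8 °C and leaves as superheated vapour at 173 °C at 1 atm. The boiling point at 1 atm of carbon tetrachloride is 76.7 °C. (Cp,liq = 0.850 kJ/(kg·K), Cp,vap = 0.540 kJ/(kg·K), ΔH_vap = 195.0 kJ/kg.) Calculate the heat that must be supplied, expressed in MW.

liquid 64.8→76.7 °C: 10.115 kJ/kg
vaporisation at 76.7 °C: 195 kJ/kg
vapour 76.7→173 °C: 52.002 kJ/kg
Δh = 10.115 + 195 + 52.002 = 257.12 kJ/kg
Q = ṁ·Δh = 291.4 kg/min × 257.12 kJ/kg = 74924 kJ/min
|Q| = 1248.7 kW = 1.2487 MW

Q = 1.25 MW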